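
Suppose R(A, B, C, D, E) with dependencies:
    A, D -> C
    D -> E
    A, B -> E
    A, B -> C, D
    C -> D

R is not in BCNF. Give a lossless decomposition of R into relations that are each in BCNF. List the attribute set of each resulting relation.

Candidate key of the original relation: {A, B}.
In {A, B, C, D, E}, {A, D} is not a superkey ({A, D}⁺ restricted to this set is {A, C, D, E}), so split on A, D -> C, E into {A, C, D, E} and {A, B, D}.
In {A, C, D, E}, {D} is not a superkey ({D}⁺ restricted to this set is {D, E}), so split on D -> E into {D, E} and {A, C, D}.
{D, E} is in BCNF.
In {A, C, D}, {C} is not a superkey ({C}⁺ restricted to this set is {C, D}), so split on C -> D into {C, D} and {A, C}.
{C, D} is in BCNF.
{A, C} is in BCNF.
{A, B, D} is in BCNF.

{A, B, D}; {A, C}; {C, D}; {D, E}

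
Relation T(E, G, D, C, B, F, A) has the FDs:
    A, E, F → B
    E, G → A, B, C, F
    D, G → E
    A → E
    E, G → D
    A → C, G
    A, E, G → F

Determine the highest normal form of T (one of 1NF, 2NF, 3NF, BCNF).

Candidate keys: {A}, {D, G}, {E, G}. Prime attributes: {A, D, E, G}.
The left-hand side of every FD is a superkey, so BCNF is satisfied.

BCNF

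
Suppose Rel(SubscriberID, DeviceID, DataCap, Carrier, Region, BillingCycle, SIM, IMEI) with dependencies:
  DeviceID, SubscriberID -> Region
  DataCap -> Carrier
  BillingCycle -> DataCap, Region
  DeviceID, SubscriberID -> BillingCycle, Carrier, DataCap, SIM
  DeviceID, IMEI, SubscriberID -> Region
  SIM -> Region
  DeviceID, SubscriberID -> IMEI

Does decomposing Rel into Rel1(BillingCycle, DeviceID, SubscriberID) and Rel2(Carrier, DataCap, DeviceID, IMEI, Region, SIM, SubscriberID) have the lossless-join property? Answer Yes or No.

Common attributes: {DeviceID, SubscriberID}; their closure is {BillingCycle, Carrier, DataCap, DeviceID, IMEI, Region, SIM, SubscriberID}.
Rel1 is contained in that closure, so Rel1 ∩ Rel2 -> Rel1 holds and the join is lossless.

Yes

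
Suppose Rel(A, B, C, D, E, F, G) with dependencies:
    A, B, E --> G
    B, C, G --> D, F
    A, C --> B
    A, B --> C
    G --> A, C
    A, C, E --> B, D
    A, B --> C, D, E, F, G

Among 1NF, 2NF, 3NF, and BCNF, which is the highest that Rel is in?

Candidate keys: {A, B}, {A, C}, {G}. Prime attributes: {A, B, C, G}.
Each dependency's left side is a superkey — BCNF holds.

BCNF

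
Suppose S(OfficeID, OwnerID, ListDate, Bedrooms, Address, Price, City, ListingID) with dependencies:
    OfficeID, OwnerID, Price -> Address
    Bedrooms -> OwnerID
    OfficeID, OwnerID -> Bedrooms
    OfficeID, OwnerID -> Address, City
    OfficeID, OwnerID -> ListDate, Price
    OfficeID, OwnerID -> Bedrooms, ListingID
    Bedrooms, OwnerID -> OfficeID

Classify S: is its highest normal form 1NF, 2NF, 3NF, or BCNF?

Candidate keys: {Bedrooms}, {OfficeID, OwnerID}. Prime attributes: {Bedrooms, OfficeID, OwnerID}.
The left-hand side of every FD is a superkey, so BCNF is satisfied.

BCNF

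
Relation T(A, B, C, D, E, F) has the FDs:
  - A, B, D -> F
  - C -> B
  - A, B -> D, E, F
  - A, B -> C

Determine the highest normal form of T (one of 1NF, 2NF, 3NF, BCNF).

Candidate keys: {A, B}, {A, C}. Prime attributes: {A, B, C}.
C -> B: {C}⁺ = {B, C}, which is not all of the attributes, so the left side is not a superkey — BCNF is violated.
Since {B} ⊆ prime attributes and every other non-superkey FD also has a prime right side, the schema is in 3NF.

3NF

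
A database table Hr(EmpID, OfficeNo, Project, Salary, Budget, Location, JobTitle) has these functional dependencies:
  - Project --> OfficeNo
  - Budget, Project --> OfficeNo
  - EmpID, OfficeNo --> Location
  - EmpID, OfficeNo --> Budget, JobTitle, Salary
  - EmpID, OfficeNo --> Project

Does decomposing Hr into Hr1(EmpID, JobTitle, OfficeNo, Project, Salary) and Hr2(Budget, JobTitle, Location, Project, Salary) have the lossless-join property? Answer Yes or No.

No

The shared attributes are {JobTitle, Project, Salary} and {JobTitle, Project, Salary}⁺ = {JobTitle, OfficeNo, Project, Salary}.
Hr1 ⊄ {JobTitle, OfficeNo, Project, Salary} and Hr2 ⊄ {JobTitle, OfficeNo, Project, Salary}, so the split is lossy.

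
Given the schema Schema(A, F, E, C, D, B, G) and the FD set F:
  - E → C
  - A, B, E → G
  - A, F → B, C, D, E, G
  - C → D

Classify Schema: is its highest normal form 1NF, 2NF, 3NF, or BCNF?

2NF

Candidate key: {A, F}. Prime attributes: {A, F}.
E → C breaks BCNF: {E}⁺ = {C, D, E}, so {E} is not a superkey.
E → C has non-prime {C} on the right and a non-superkey on the left, so 3NF fails.
No proper subset of a key has a non-prime attribute in its closure, so there is no partial dependency; 2NF holds.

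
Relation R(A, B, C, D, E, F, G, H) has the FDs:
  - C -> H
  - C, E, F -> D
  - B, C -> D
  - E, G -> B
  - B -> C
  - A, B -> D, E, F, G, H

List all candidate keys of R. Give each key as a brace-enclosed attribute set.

{A} never appears on the right of any FD, so every key must include it.
Closure of {A, B} is {A, B, C, D, E, F, G, H}, the whole schema; {A, B} is a candidate key.
Closure of {A, E, G} is {A, B, C, D, E, F, G, H}, the whole schema; {A, E, G} is a candidate key.
No proper subset of any of these is a key, and no other minimal superkey exists.

{A, B}, {A, E, G}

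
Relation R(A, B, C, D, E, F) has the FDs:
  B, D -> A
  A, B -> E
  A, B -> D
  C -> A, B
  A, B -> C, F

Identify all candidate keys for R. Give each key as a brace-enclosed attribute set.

{A, B}, {B, D}, {C}

{C}⁺ = {A, B, C, D, E, F}, which is every attribute, so {C} is a candidate key.
{A, B}⁺ = {A, B, C, D, E, F}, which is every attribute, so {A, B} is a candidate key.
{B, D}⁺ = {A, B, C, D, E, F}, which is every attribute, so {B, D} is a candidate key.
Any other superkey properly contains one of these, so there are no further candidate keys.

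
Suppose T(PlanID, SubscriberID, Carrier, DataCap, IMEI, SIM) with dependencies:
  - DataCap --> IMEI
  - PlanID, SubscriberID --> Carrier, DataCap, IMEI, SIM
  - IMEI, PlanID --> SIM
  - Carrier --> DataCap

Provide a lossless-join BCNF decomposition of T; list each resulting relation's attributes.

Candidate key of the original relation: {PlanID, SubscriberID}.
In {Carrier, DataCap, IMEI, PlanID, SIM, SubscriberID}, {DataCap} is not a superkey ({DataCap}⁺ restricted to this set is {DataCap, IMEI}), so split on DataCap --> IMEI into {DataCap, IMEI} and {Carrier, DataCap, PlanID, SIM, SubscriberID}.
{DataCap, IMEI}: every determinant is a superkey — BCNF.
In {Carrier, DataCap, PlanID, SIM, SubscriberID}, {Carrier} is not a superkey ({Carrier}⁺ restricted to this set is {Carrier, DataCap}), so split on Carrier --> DataCap into {Carrier, DataCap} and {Carrier, PlanID, SIM, SubscriberID}.
{Carrier, DataCap}: every determinant is a superkey — BCNF.
In {Carrier, PlanID, SIM, SubscriberID}, {Carrier, PlanID} is not a superkey ({Carrier, PlanID}⁺ restricted to this set is {Carrier, PlanID, SIM}), so split on Carrier, PlanID --> SIM into {Carrier, PlanID, SIM} and {Carrier, PlanID, SubscriberID}.
{Carrier, PlanID, SIM}: every determinant is a superkey — BCNF.
{Carrier, PlanID, SubscriberID}: every determinant is a superkey — BCNF.

{Carrier, DataCap}; {Carrier, PlanID, SIM}; {Carrier, PlanID, SubscriberID}; {DataCap, IMEI}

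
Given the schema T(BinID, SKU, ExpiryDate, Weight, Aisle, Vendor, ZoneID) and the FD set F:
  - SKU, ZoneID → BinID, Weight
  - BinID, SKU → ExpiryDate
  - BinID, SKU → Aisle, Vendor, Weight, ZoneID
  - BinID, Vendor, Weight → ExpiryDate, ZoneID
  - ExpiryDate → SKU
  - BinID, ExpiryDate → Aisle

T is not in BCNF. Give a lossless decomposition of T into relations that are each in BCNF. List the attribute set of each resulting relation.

Candidate keys of the original relation: {BinID, ExpiryDate}, {BinID, SKU}, {BinID, Vendor, Weight}, {ExpiryDate, ZoneID}, {SKU, ZoneID}.
In {Aisle, BinID, ExpiryDate, SKU, Vendor, Weight, ZoneID}, {ExpiryDate} is not a superkey ({ExpiryDate}⁺ restricted to this set is {ExpiryDate, SKU}), so split on ExpiryDate → SKU into {ExpiryDate, SKU} and {Aisle, BinID, ExpiryDate, Vendor, Weight, ZoneID}.
{ExpiryDate, SKU} is in BCNF.
{Aisle, BinID, ExpiryDate, Vendor, Weight, ZoneID} is in BCNF.

{Aisle, BinID, ExpiryDate, Vendor, Weight, ZoneID}; {ExpiryDate, SKU}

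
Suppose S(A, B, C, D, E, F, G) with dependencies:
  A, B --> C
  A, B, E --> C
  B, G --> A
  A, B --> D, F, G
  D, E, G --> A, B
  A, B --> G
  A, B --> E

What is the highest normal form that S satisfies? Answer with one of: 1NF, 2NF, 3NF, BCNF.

Candidate keys: {A, B}, {B, G}, {D, E, G}. Prime attributes: {A, B, D, E, G}.
Every FD has a superkey on the left, so the relation is in BCNF.

BCNF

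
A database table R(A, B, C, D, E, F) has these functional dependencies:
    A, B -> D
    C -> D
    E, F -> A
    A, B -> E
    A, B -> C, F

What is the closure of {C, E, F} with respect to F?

{A, C, D, E, F}

Start with {C, E, F}.
C -> D applies; add {D} → now {C, D, E, F}.
E, F -> A applies; add {A} → now {A, C, D, E, F}.
No further FD applies.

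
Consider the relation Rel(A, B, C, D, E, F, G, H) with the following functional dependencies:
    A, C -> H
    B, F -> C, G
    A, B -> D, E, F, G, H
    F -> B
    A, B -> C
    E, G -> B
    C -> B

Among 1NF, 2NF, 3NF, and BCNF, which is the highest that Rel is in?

3NF

Candidate keys: {A, B}, {A, C}, {A, E, G}, {A, F}. Prime attributes: {A, B, C, E, F, G}.
B, F -> C, G: {B, F}⁺ = {B, C, F, G}, which is not all of the attributes, so the left side is not a superkey — BCNF is violated.
But every attribute on its right side ({C, G}) is prime, and the same holds for every other non-superkey FD, so 3NF still holds.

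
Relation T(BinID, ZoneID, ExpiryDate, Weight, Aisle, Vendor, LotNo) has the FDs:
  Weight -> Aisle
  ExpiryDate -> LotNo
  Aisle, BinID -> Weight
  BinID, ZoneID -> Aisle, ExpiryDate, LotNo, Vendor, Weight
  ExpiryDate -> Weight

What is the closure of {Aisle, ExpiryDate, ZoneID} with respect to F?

{Aisle, ExpiryDate, LotNo, Weight, ZoneID}

Start with {Aisle, ExpiryDate, ZoneID}.
ExpiryDate -> LotNo applies; add {LotNo} → now {Aisle, ExpiryDate, LotNo, ZoneID}.
ExpiryDate -> Weight applies; add {Weight} → now {Aisle, ExpiryDate, LotNo, Weight, ZoneID}.
No further FD applies.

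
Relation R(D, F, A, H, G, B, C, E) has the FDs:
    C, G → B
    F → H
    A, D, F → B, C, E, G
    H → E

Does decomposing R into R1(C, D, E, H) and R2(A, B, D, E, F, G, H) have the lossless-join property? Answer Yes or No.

No

The shared attributes are {D, E, H} and {D, E, H}⁺ = {D, E, H}.
The closure covers neither R1 nor R2 entirely; the join is not lossless.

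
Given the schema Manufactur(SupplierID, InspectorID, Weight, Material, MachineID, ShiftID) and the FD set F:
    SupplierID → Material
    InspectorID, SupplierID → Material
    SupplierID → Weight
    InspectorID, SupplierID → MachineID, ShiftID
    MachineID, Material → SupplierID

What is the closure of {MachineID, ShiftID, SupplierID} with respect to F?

{MachineID, Material, ShiftID, SupplierID, Weight}

Start with {MachineID, ShiftID, SupplierID}.
SupplierID → Material applies; add {Material} → now {MachineID, Material, ShiftID, SupplierID}.
SupplierID → Weight applies; add {Weight} → now {MachineID, Material, ShiftID, SupplierID, Weight}.
No further FD applies.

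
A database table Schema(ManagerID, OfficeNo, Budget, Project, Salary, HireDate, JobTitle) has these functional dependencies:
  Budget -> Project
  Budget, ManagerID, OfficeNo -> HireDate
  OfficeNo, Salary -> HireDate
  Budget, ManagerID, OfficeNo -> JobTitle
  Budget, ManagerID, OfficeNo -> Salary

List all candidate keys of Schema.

{Budget, ManagerID, OfficeNo}

Attributes never on any right-hand side: {Budget, ManagerID, OfficeNo} — every candidate key must contain all of them.
{Budget, ManagerID, OfficeNo}⁺ = {Budget, HireDate, JobTitle, ManagerID, OfficeNo, Project, Salary} — all of the relation — so {Budget, ManagerID, OfficeNo} is a candidate key.
No other minimal set has full closure, so this is the only candidate key.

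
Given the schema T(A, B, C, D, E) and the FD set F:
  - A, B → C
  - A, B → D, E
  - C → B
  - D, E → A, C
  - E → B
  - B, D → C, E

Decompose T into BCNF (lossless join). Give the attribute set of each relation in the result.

{A, C, D, E}; {B, C}

Candidate keys of the original relation: {A, B}, {A, C}, {A, E}, {B, D}, {C, D}, {D, E}.
{A, B, C, D, E}: {C} determines {B, C} here but is not a superkey — split on C → B, giving {B, C} and {A, C, D, E}.
{B, C} is in BCNF.
{A, C, D, E} is in BCNF.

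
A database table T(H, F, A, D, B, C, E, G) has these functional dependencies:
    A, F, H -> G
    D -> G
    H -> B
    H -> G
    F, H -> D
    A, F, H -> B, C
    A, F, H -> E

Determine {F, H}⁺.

Start with {F, H}.
H -> B applies; add {B} → now {B, F, H}.
H -> G applies; add {G} → now {B, F, G, H}.
F, H -> D applies; add {D} → now {B, D, F, G, H}.
No further FD applies.

{B, D, F, G, H}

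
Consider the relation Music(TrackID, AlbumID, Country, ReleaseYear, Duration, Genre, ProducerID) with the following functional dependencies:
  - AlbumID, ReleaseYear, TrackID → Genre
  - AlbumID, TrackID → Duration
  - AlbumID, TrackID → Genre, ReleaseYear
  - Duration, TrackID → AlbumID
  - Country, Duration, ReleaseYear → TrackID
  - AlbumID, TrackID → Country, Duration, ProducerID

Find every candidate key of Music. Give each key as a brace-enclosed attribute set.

{AlbumID, TrackID}⁺ = {AlbumID, Country, Duration, Genre, ProducerID, ReleaseYear, TrackID} — all of the relation — so {AlbumID, TrackID} is a candidate key.
{Duration, TrackID}⁺ = {AlbumID, Country, Duration, Genre, ProducerID, ReleaseYear, TrackID} — all of the relation — so {Duration, TrackID} is a candidate key.
{Country, Duration, ReleaseYear}⁺ = {AlbumID, Country, Duration, Genre, ProducerID, ReleaseYear, TrackID} — all of the relation — so {Country, Duration, ReleaseYear} is a candidate key.
Any other superkey properly contains one of these, so there are no further candidate keys.

{AlbumID, TrackID}, {Country, Duration, ReleaseYear}, {Duration, TrackID}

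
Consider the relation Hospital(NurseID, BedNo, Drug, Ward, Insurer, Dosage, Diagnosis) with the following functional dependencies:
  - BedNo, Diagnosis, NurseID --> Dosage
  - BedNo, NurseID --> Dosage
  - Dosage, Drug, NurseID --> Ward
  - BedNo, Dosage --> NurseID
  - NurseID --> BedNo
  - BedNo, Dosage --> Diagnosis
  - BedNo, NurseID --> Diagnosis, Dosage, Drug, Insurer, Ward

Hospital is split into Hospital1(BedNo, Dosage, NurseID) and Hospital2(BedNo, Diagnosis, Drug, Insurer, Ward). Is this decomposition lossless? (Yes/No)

No

The shared attributes are {BedNo} and {BedNo}⁺ = {BedNo}.
The closure covers neither Hospital1 nor Hospital2 entirely; the join is not lossless.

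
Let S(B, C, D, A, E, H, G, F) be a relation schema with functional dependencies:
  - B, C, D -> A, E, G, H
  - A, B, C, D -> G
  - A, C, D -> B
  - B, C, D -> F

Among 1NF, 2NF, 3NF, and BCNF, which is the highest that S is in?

BCNF

Candidate keys: {A, C, D}, {B, C, D}. Prime attributes: {A, B, C, D}.
The left-hand side of every FD is a superkey, so BCNF is satisfied.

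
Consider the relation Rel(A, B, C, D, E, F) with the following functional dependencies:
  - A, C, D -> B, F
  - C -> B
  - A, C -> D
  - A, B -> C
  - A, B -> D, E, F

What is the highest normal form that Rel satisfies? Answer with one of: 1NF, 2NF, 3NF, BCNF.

Candidate keys: {A, B}, {A, C}. Prime attributes: {A, B, C}.
C -> B: {C}⁺ = {B, C}, which is not all of the attributes, so the left side is not a superkey — BCNF is violated.
Since {B} ⊆ prime attributes and every other non-superkey FD also has a prime right side, the schema is in 3NF.

3NF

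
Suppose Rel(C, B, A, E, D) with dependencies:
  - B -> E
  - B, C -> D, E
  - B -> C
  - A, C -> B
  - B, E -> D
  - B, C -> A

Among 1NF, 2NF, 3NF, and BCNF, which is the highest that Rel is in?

Candidate keys: {A, C}, {B}. Prime attributes: {A, B, C}.
The left-hand side of every FD is a superkey, so BCNF is satisfied.

BCNF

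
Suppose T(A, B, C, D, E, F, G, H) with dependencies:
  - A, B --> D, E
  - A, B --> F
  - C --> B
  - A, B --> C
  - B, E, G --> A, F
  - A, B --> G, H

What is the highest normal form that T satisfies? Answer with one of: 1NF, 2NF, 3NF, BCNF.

3NF

Candidate keys: {A, B}, {A, C}, {B, E, G}, {C, E, G}. Prime attributes: {A, B, C, E, G}.
C --> B breaks BCNF: {C}⁺ = {B, C}, so {C} is not a superkey.
But every attribute on its right side ({B}) is prime, and the same holds for every other non-superkey FD, so 3NF still holds.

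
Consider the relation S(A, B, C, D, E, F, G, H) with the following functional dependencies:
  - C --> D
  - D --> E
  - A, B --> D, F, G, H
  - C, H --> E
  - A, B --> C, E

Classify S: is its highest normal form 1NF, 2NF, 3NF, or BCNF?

Candidate key: {A, B}. Prime attributes: {A, B}.
C --> D breaks BCNF: {C}⁺ = {C, D, E}, so {C} is not a superkey.
C --> D determines the non-prime attribute {D} from a non-superkey — 3NF is violated.
No non-prime attribute depends on a proper subset of any candidate key, so 2NF holds.

2NF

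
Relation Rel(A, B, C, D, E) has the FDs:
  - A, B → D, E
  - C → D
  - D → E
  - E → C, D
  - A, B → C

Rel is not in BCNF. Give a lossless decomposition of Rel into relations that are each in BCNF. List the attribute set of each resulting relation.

{A, B, C}; {C, D, E}

Candidate key of the original relation: {A, B}.
Within {A, B, C, D, E}: {C}⁺ ∩ {A, B, C, D, E} = {C, D, E}, not the whole set, so C → D, E violates BCNF; decompose into {C, D, E} and {A, B, C}.
{C, D, E} is in BCNF.
{A, B, C} is in BCNF.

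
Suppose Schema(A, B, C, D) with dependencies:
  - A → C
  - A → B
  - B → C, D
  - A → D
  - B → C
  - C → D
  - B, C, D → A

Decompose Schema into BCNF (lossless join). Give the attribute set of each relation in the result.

Candidate keys of the original relation: {A}, {B}.
{A, B, C, D}: {C} determines {C, D} here but is not a superkey — split on C → D, giving {C, D} and {A, B, C}.
{C, D} is in BCNF.
{A, B, C} is in BCNF.

{A, B, C}; {C, D}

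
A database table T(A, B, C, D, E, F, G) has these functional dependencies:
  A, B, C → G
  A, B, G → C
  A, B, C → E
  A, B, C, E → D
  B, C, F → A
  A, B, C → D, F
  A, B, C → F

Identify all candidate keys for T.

Attributes never on any right-hand side: {B} — every candidate key must contain it.
{A, B, C}⁺ = {A, B, C, D, E, F, G} — all of the relation — so {A, B, C} is a candidate key.
{A, B, G}⁺ = {A, B, C, D, E, F, G} — all of the relation — so {A, B, G} is a candidate key.
{B, C, F}⁺ = {A, B, C, D, E, F, G} — all of the relation — so {B, C, F} is a candidate key.
Any other superkey properly contains one of these, so there are no further candidate keys.

{A, B, C}, {A, B, G}, {B, C, F}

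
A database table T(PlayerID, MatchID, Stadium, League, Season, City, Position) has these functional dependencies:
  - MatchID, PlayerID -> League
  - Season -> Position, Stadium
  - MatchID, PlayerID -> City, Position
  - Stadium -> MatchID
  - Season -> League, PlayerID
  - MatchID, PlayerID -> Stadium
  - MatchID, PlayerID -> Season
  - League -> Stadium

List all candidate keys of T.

Closure of {Season} is {City, League, MatchID, PlayerID, Position, Season, Stadium}, the whole schema; {Season} is a candidate key.
Closure of {League, PlayerID} is {City, League, MatchID, PlayerID, Position, Season, Stadium}, the whole schema; {League, PlayerID} is a candidate key.
Closure of {MatchID, PlayerID} is {City, League, MatchID, PlayerID, Position, Season, Stadium}, the whole schema; {MatchID, PlayerID} is a candidate key.
Closure of {PlayerID, Stadium} is {City, League, MatchID, PlayerID, Position, Season, Stadium}, the whole schema; {PlayerID, Stadium} is a candidate key.
No proper subset of any of these is a key, and no other minimal superkey exists.

{League, PlayerID}, {MatchID, PlayerID}, {PlayerID, Stadium}, {Season}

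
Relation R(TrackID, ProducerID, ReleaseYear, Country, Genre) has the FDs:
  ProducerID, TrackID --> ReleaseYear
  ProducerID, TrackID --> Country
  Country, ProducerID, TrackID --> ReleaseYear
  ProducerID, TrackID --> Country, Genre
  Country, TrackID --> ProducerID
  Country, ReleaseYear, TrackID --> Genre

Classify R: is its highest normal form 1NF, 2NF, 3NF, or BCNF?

Candidate keys: {Country, TrackID}, {ProducerID, TrackID}. Prime attributes: {Country, ProducerID, TrackID}.
The left-hand side of every FD is a superkey, so BCNF is satisfied.

BCNF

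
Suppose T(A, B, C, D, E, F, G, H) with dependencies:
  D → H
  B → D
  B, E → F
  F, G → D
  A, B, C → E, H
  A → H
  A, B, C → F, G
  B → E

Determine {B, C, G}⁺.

Start with {B, C, G}.
B → D applies; add {D} → now {B, C, D, G}.
B → E applies; add {E} → now {B, C, D, E, G}.
D → H applies; add {H} → now {B, C, D, E, G, H}.
B, E → F applies; add {F} → now {B, C, D, E, F, G, H}.
No further FD applies.

{B, C, D, E, F, G, H}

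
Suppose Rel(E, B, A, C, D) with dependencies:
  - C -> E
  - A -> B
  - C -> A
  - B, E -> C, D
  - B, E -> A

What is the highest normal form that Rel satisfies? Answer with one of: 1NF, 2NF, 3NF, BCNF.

Candidate keys: {A, E}, {B, E}, {C}. Prime attributes: {A, B, C, E}.
A -> B breaks BCNF: {A}⁺ = {A, B}, so {A} is not a superkey.
But every attribute on its right side ({B}) is prime, and the same holds for every other non-superkey FD, so 3NF still holds.

3NF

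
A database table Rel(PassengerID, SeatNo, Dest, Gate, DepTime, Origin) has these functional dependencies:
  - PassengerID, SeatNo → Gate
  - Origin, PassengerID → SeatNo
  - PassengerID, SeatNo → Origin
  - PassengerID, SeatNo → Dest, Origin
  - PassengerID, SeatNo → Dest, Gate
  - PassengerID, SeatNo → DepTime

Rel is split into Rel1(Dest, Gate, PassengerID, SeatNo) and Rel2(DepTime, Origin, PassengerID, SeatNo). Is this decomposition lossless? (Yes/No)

Common attributes: {PassengerID, SeatNo}; their closure is {DepTime, Dest, Gate, Origin, PassengerID, SeatNo}.
This includes all of Rel1, so the common attributes are a superkey of Rel1 — the join is lossless.

Yes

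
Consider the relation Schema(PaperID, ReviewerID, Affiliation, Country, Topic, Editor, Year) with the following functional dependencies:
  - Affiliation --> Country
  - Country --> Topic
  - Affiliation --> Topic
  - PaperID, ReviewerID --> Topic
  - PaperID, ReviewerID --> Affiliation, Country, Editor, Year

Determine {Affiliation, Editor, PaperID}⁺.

{Affiliation, Country, Editor, PaperID, Topic}

Start with {Affiliation, Editor, PaperID}.
Affiliation --> Country applies; add {Country} → now {Affiliation, Country, Editor, PaperID}.
Country --> Topic applies; add {Topic} → now {Affiliation, Country, Editor, PaperID, Topic}.
No further FD applies.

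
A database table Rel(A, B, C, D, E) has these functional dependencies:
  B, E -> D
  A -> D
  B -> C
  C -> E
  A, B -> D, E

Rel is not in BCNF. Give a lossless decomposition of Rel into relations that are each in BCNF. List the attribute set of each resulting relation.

Candidate key of the original relation: {A, B}.
Within {A, B, C, D, E}: {B, E}⁺ ∩ {A, B, C, D, E} = {B, C, D, E}, not the whole set, so B, E -> C, D violates BCNF; decompose into {B, C, D, E} and {A, B, E}.
Within {B, C, D, E}: {C}⁺ ∩ {B, C, D, E} = {C, E}, not the whole set, so C -> E violates BCNF; decompose into {C, E} and {B, C, D}.
{C, E} is in BCNF.
{B, C, D} is in BCNF.
Within {A, B, E}: {B}⁺ ∩ {A, B, E} = {B, E}, not the whole set, so B -> E violates BCNF; decompose into {B, E} and {A, B}.
{B, E} is in BCNF.
{A, B} is in BCNF.

{A, B}; {B, C, D}; {B, E}; {C, E}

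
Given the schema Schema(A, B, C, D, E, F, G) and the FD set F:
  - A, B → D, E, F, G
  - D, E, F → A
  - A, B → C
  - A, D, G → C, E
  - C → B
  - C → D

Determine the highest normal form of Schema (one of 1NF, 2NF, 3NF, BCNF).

Candidate keys: {A, B}, {A, C}, {A, D, G}, {B, D, E, F}, {C, E, F}, {D, E, F, G}. Prime attributes: {A, B, C, D, E, F, G}.
D, E, F → A: {D, E, F}⁺ = {A, D, E, F}, which is not all of the attributes, so the left side is not a superkey — BCNF is violated.
But every attribute on its right side ({A}) is prime, and the same holds for every other non-superkey FD, so 3NF still holds.

3NF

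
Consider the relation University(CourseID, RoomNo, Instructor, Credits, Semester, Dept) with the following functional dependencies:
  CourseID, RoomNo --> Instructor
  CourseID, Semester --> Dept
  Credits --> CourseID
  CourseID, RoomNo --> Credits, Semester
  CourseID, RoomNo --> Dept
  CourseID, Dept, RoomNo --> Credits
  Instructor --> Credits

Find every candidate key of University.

{CourseID, RoomNo}, {Credits, RoomNo}, {Instructor, RoomNo}

{RoomNo} never appears on the right of any FD, so every key must include it.
Closure of {CourseID, RoomNo} is {CourseID, Credits, Dept, Instructor, RoomNo, Semester}, the whole schema; {CourseID, RoomNo} is a candidate key.
Closure of {Credits, RoomNo} is {CourseID, Credits, Dept, Instructor, RoomNo, Semester}, the whole schema; {Credits, RoomNo} is a candidate key.
Closure of {Instructor, RoomNo} is {CourseID, Credits, Dept, Instructor, RoomNo, Semester}, the whole schema; {Instructor, RoomNo} is a candidate key.
No proper subset of any of these is a key, and no other minimal superkey exists.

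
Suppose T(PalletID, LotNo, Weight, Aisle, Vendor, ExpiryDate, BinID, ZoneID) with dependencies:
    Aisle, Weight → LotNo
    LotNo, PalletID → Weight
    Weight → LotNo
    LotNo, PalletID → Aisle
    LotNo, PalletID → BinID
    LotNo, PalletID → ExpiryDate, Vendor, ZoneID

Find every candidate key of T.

{PalletID} never appears on the right of any FD, so every key must include it.
{LotNo, PalletID} is a candidate key since {LotNo, PalletID}⁺ = {Aisle, BinID, ExpiryDate, LotNo, PalletID, Vendor, Weight, ZoneID} covers every attribute.
{PalletID, Weight} is a candidate key since {PalletID, Weight}⁺ = {Aisle, BinID, ExpiryDate, LotNo, PalletID, Vendor, Weight, ZoneID} covers every attribute.
These are minimal and exhaustive — every other superkey contains one of them.

{LotNo, PalletID}, {PalletID, Weight}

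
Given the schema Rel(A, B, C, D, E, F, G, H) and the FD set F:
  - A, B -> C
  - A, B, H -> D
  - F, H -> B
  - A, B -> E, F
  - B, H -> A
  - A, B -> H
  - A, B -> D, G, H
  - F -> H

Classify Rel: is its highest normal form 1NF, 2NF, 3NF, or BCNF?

BCNF

Candidate keys: {A, B}, {B, H}, {F}. Prime attributes: {A, B, F, H}.
Each dependency's left side is a superkey — BCNF holds.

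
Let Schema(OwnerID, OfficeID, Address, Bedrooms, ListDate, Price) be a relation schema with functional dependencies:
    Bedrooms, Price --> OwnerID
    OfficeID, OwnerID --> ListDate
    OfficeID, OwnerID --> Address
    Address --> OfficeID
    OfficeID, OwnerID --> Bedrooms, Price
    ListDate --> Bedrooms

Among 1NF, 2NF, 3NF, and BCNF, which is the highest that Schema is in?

Candidate keys: {Address, Bedrooms, Price}, {Address, ListDate, Price}, {Address, OwnerID}, {Bedrooms, OfficeID, Price}, {ListDate, OfficeID, Price}, {OfficeID, OwnerID}. Prime attributes: {Address, Bedrooms, ListDate, OfficeID, OwnerID, Price}.
For Bedrooms, Price --> OwnerID we have {Bedrooms, Price}⁺ = {Bedrooms, OwnerID, Price}; {Bedrooms, Price} is not a superkey, so BCNF fails.
Since {OwnerID} ⊆ prime attributes and every other non-superkey FD also has a prime right side, the schema is in 3NF.

3NF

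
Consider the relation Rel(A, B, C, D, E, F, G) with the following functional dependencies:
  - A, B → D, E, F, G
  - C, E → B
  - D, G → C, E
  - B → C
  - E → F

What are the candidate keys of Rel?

Attributes never on any right-hand side: {A} — every candidate key must contain it.
Closure of {A, B} is {A, B, C, D, E, F, G}, the whole schema; {A, B} is a candidate key.
Closure of {A, C, E} is {A, B, C, D, E, F, G}, the whole schema; {A, C, E} is a candidate key.
Closure of {A, D, G} is {A, B, C, D, E, F, G}, the whole schema; {A, D, G} is a candidate key.
No proper subset of any of these is a key, and no other minimal superkey exists.

{A, B}, {A, C, E}, {A, D, G}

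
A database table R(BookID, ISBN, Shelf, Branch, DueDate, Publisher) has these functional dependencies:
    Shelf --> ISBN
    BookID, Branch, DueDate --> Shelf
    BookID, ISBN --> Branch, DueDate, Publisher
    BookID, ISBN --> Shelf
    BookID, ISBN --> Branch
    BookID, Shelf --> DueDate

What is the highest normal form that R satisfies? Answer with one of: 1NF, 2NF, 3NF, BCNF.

3NF

Candidate keys: {BookID, Branch, DueDate}, {BookID, ISBN}, {BookID, Shelf}. Prime attributes: {BookID, Branch, DueDate, ISBN, Shelf}.
For Shelf --> ISBN we have {Shelf}⁺ = {ISBN, Shelf}; {Shelf} is not a superkey, so BCNF fails.
Its right-hand attributes {ISBN} are all prime, as are those of every other non-superkey FD — the relation is in 3NF.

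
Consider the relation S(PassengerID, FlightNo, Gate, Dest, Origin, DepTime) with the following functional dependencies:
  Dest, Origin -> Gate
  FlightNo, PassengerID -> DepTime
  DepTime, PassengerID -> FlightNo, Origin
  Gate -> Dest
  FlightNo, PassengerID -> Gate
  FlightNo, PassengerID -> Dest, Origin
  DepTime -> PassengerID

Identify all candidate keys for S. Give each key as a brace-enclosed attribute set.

{DepTime}, {FlightNo, PassengerID}

{DepTime}⁺ = {DepTime, Dest, FlightNo, Gate, Origin, PassengerID}, which is every attribute, so {DepTime} is a candidate key.
{FlightNo, PassengerID}⁺ = {DepTime, Dest, FlightNo, Gate, Origin, PassengerID}, which is every attribute, so {FlightNo, PassengerID} is a candidate key.
Any other superkey properly contains one of these, so there are no further candidate keys.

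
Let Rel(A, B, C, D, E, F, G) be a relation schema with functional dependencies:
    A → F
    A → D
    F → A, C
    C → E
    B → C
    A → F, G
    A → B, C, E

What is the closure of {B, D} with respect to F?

Start with {B, D}.
B → C applies; add {C} → now {B, C, D}.
C → E applies; add {E} → now {B, C, D, E}.
No further FD applies.

{B, C, D, E}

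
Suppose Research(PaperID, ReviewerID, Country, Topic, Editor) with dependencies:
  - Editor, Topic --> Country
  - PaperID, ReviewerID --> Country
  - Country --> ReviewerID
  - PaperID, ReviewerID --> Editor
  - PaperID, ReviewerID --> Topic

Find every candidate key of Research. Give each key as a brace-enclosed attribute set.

{Country, PaperID}, {Editor, PaperID, Topic}, {PaperID, ReviewerID}

Attributes never on any right-hand side: {PaperID} — every candidate key must contain it.
{Country, PaperID}⁺ = {Country, Editor, PaperID, ReviewerID, Topic} — all of the relation — so {Country, PaperID} is a candidate key.
{PaperID, ReviewerID}⁺ = {Country, Editor, PaperID, ReviewerID, Topic} — all of the relation — so {PaperID, ReviewerID} is a candidate key.
{Editor, PaperID, Topic}⁺ = {Country, Editor, PaperID, ReviewerID, Topic} — all of the relation — so {Editor, PaperID, Topic} is a candidate key.
No proper subset of any of these is a key, and no other minimal superkey exists.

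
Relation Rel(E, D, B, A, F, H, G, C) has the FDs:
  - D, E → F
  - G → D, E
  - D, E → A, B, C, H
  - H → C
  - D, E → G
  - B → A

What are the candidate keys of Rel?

{D, E}, {G}

{G}⁺ = {A, B, C, D, E, F, G, H} — all of the relation — so {G} is a candidate key.
{D, E}⁺ = {A, B, C, D, E, F, G, H} — all of the relation — so {D, E} is a candidate key.
No proper subset of any of these is a key, and no other minimal superkey exists.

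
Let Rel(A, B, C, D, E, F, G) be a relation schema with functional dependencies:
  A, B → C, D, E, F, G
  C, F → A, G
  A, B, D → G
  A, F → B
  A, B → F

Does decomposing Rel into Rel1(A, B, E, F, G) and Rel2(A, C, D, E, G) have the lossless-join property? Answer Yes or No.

No

Rel1 ∩ Rel2 = {A, E, G}; its closure under F is {A, E, G}.
Rel1 ⊄ {A, E, G} and Rel2 ⊄ {A, E, G}, so the split is lossy.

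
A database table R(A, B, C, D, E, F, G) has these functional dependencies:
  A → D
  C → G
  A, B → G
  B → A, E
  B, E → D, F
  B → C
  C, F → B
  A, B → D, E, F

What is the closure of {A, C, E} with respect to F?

Start with {A, C, E}.
A → D applies; add {D} → now {A, C, D, E}.
C → G applies; add {G} → now {A, C, D, E, G}.
No further FD applies.

{A, C, D, E, G}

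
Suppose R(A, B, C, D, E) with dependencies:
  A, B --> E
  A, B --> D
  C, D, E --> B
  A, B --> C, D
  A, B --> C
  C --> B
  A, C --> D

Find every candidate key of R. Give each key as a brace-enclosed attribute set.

No FD produces {A}, so it must be in every candidate key.
{A, B}⁺ = {A, B, C, D, E}, which is every attribute, so {A, B} is a candidate key.
{A, C}⁺ = {A, B, C, D, E}, which is every attribute, so {A, C} is a candidate key.
Any other superkey properly contains one of these, so there are no further candidate keys.

{A, B}, {A, C}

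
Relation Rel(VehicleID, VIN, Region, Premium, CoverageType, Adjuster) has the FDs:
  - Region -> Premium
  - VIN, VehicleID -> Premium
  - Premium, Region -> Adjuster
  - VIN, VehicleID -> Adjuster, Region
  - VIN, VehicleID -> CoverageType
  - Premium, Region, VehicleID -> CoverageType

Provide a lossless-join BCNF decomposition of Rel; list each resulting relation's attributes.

{Adjuster, Premium, Region}; {CoverageType, Region, VehicleID}; {Region, VIN, VehicleID}

Candidate key of the original relation: {VIN, VehicleID}.
{Adjuster, CoverageType, Premium, Region, VIN, VehicleID}: {Region} determines {Adjuster, Premium, Region} here but is not a superkey — split on Region -> Adjuster, Premium, giving {Adjuster, Premium, Region} and {CoverageType, Region, VIN, VehicleID}.
{Adjuster, Premium, Region}: every determinant is a superkey — BCNF.
{CoverageType, Region, VIN, VehicleID}: {Region, VehicleID} determines {CoverageType, Region, VehicleID} here but is not a superkey — split on Region, VehicleID -> CoverageType, giving {CoverageType, Region, VehicleID} and {Region, VIN, VehicleID}.
{CoverageType, Region, VehicleID}: every determinant is a superkey — BCNF.
{Region, VIN, VehicleID}: every determinant is a superkey — BCNF.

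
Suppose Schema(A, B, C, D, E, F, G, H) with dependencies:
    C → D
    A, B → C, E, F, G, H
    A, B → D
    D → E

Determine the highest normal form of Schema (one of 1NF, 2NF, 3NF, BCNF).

2NF

Candidate key: {A, B}. Prime attributes: {A, B}.
C → D: {C}⁺ = {C, D, E}, which is not all of the attributes, so the left side is not a superkey — BCNF is violated.
C → D has non-prime {D} on the right and a non-superkey on the left, so 3NF fails.
No proper subset of a key has a non-prime attribute in its closure, so there is no partial dependency; 2NF holds.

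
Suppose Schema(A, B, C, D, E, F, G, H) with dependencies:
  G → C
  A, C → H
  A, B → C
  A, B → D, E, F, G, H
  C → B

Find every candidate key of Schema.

{A, B}, {A, C}, {A, G}

No FD produces {A}, so it must be in every candidate key.
{A, B}⁺ = {A, B, C, D, E, F, G, H}, which is every attribute, so {A, B} is a candidate key.
{A, C}⁺ = {A, B, C, D, E, F, G, H}, which is every attribute, so {A, C} is a candidate key.
{A, G}⁺ = {A, B, C, D, E, F, G, H}, which is every attribute, so {A, G} is a candidate key.
Any other superkey properly contains one of these, so there are no further candidate keys.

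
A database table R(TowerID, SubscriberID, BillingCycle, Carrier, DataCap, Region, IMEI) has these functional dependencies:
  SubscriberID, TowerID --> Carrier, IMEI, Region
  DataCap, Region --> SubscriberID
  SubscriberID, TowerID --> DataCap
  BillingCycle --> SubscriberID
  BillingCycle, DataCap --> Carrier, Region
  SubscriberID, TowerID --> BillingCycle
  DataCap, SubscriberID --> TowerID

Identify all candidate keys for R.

{BillingCycle, DataCap}, {BillingCycle, TowerID}, {DataCap, Region}, {DataCap, SubscriberID}, {SubscriberID, TowerID}

{BillingCycle, DataCap}⁺ = {BillingCycle, Carrier, DataCap, IMEI, Region, SubscriberID, TowerID}, which is every attribute, so {BillingCycle, DataCap} is a candidate key.
{BillingCycle, TowerID}⁺ = {BillingCycle, Carrier, DataCap, IMEI, Region, SubscriberID, TowerID}, which is every attribute, so {BillingCycle, TowerID} is a candidate key.
{DataCap, Region}⁺ = {BillingCycle, Carrier, DataCap, IMEI, Region, SubscriberID, TowerID}, which is every attribute, so {DataCap, Region} is a candidate key.
{DataCap, SubscriberID}⁺ = {BillingCycle, Carrier, DataCap, IMEI, Region, SubscriberID, TowerID}, which is every attribute, so {DataCap, SubscriberID} is a candidate key.
{SubscriberID, TowerID}⁺ = {BillingCycle, Carrier, DataCap, IMEI, Region, SubscriberID, TowerID}, which is every attribute, so {SubscriberID, TowerID} is a candidate key.
These are minimal and exhaustive — every other superkey contains one of them.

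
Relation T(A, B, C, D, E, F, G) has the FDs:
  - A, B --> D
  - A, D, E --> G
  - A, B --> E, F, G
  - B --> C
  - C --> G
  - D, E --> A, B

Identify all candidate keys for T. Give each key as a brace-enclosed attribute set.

{A, B}, {D, E}

Closure of {A, B} is {A, B, C, D, E, F, G}, the whole schema; {A, B} is a candidate key.
Closure of {D, E} is {A, B, C, D, E, F, G}, the whole schema; {D, E} is a candidate key.
These are minimal and exhaustive — every other superkey contains one of them.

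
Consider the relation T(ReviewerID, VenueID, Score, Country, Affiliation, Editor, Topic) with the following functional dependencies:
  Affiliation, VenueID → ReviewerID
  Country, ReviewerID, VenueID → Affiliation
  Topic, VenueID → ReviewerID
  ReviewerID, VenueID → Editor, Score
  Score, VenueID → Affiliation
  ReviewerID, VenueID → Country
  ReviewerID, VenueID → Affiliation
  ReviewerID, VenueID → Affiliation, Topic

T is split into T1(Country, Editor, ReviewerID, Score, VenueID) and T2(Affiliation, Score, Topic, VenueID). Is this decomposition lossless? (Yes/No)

The shared attributes are {Score, VenueID} and {Score, VenueID}⁺ = {Affiliation, Country, Editor, ReviewerID, Score, Topic, VenueID}.
Since T1 ⊆ {Affiliation, Country, Editor, ReviewerID, Score, Topic, VenueID}, the intersection is a superkey of T1; the decomposition is lossless.

Yes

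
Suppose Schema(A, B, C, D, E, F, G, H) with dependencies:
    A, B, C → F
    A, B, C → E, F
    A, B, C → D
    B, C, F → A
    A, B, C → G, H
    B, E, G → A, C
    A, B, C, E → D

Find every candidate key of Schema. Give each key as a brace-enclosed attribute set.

{B} never appears on the right of any FD, so every key must include it.
{A, B, C} is a candidate key since {A, B, C}⁺ = {A, B, C, D, E, F, G, H} covers every attribute.
{B, C, F} is a candidate key since {B, C, F}⁺ = {A, B, C, D, E, F, G, H} covers every attribute.
{B, E, G} is a candidate key since {B, E, G}⁺ = {A, B, C, D, E, F, G, H} covers every attribute.
These are minimal and exhaustive — every other superkey contains one of them.

{A, B, C}, {B, C, F}, {B, E, G}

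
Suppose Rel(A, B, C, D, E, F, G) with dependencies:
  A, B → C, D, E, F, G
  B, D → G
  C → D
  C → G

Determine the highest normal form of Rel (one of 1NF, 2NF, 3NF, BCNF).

2NF

Candidate key: {A, B}. Prime attributes: {A, B}.
For B, D → G we have {B, D}⁺ = {B, D, G}; {B, D} is not a superkey, so BCNF fails.
B, D → G determines the non-prime attribute {G} from a non-superkey — 3NF is violated.
No proper subset of a key has a non-prime attribute in its closure, so there is no partial dependency; 2NF holds.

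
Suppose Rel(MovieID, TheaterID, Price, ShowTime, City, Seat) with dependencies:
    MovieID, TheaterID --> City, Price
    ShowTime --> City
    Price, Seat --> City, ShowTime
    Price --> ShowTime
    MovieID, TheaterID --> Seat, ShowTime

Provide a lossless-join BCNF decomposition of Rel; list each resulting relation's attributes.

Candidate key of the original relation: {MovieID, TheaterID}.
{City, MovieID, Price, Seat, ShowTime, TheaterID}: {ShowTime} determines {City, ShowTime} here but is not a superkey — split on ShowTime --> City, giving {City, ShowTime} and {MovieID, Price, Seat, ShowTime, TheaterID}.
{City, ShowTime}: every determinant is a superkey — BCNF.
{MovieID, Price, Seat, ShowTime, TheaterID}: {Price, Seat} determines {Price, Seat, ShowTime} here but is not a superkey — split on Price, Seat --> ShowTime, giving {Price, Seat, ShowTime} and {MovieID, Price, Seat, TheaterID}.
{Price, Seat, ShowTime}: {Price} determines {Price, ShowTime} here but is not a superkey — split on Price --> ShowTime, giving {Price, ShowTime} and {Price, Seat}.
{Price, ShowTime}: every determinant is a superkey — BCNF.
{Price, Seat}: every determinant is a superkey — BCNF.
{MovieID, Price, Seat, TheaterID}: every determinant is a superkey — BCNF.

{City, ShowTime}; {MovieID, Price, Seat, TheaterID}; {Price, ShowTime}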